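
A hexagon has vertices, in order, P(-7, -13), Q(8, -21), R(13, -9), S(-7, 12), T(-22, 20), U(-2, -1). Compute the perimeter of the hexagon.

|PQ| = √((15)² + (-8)²) = √289 = 17
|QR| = √((5)² + (12)²) = √169 = 13
|RS| = √((-20)² + (21)²) = √841 = 29
|ST| = √((-15)² + (8)²) = √289 = 17
|TU| = √((20)² + (-21)²) = √841 = 29
|UP| = √((-5)² + (-12)²) = √169 = 13
Perimeter = 17 + 13 + 29 + 17 + 29 + 13 = 118.

118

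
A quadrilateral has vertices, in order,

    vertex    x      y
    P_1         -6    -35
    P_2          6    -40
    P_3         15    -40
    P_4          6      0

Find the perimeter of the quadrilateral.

|P_1P_2| = √((12)² + (-5)²) = √169 = 13
|P_2P_3| = √((9)² + (0)²) = √81 = 9
|P_3P_4| = √((-9)² + (40)²) = √1681 = 41
|P_4P_1| = √((-12)² + (-35)²) = √1369 = 37
Perimeter = 13 + 9 + 41 + 37 = 100.

100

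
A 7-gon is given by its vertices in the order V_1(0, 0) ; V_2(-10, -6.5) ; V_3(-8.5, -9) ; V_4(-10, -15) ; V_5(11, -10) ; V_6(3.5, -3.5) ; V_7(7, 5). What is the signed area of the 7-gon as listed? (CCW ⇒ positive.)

187.875

Cross-terms: 0, 34.75, 37.5, 265, -3.5, 42, 0  ⇒  Σ = 375.75
Signed area = Σ/2 = 187.875 (positive ⇒ counter-clockwise traversal).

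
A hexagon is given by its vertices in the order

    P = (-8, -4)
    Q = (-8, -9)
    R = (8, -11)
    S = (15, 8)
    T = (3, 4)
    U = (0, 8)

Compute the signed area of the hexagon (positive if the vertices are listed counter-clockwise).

Cross-terms: 40, 160, 229, 36, 24, 64  ⇒  Σ = 553
Signed area = Σ/2 = 276.5 (positive ⇒ counter-clockwise traversal).

276.5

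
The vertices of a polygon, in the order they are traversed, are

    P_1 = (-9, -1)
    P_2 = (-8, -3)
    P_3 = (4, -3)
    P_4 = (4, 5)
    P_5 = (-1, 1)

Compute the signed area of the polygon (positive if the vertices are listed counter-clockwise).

Apply the shoelace (surveyor's) formula: 2A = Σ (x_i·y_{i+1} − x_{i+1}·y_i), indices taken mod 5.
Σ = (19) + (36) + (32) + (9) + (10) = 106
Signed area = Σ/2 = 53 (positive ⇒ counter-clockwise traversal).

53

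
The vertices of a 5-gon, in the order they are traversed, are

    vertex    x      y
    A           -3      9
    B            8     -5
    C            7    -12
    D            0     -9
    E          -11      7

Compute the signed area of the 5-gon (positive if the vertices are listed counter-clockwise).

Apply the shoelace formula: 2A = Σ (x_i·y_{i+1} − x_{i+1}·y_i), indices taken mod 5.
Cross-terms: -57, -61, -63, -99, -78  ⇒  Σ = -358
Signed area = Σ/2 = -179 (negative ⇒ clockwise traversal).

-179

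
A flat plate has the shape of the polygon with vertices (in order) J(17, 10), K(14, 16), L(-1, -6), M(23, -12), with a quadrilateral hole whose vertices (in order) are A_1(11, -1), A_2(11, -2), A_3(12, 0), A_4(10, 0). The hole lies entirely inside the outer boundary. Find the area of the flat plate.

Outer boundary:
J→K: (17)(16) − (14)(10) = 132
K→L: (14)(-6) − (-1)(16) = -68
L→M: (-1)(-12) − (23)(-6) = 150
M→J: (23)(10) − (17)(-12) = 434
Σ = 648
Area = |Σ|/2 = 324.
Hole:
Apply the surveyor's formula: 2A = Σ (x_i·y_{i+1} − x_{i+1}·y_i), indices taken mod 4.
Σ = (-11) + (24) + (0) + (-10) = 3
Area = |Σ|/2 = 1.5.
Net area = 324 − 1.5 = 322.5.

322.5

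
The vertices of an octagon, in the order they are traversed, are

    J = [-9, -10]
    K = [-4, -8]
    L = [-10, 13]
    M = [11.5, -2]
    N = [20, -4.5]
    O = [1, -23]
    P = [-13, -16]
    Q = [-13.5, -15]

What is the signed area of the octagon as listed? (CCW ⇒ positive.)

-516.375

J→K: (-9)(-8) − (-4)(-10) = 32
K→L: (-4)(13) − (-10)(-8) = -132
L→M: (-10)(-2) − (11.5)(13) = -129.5
M→N: (11.5)(-4.5) − (20)(-2) = -11.75
N→O: (20)(-23) − (1)(-4.5) = -455.5
O→P: (1)(-16) − (-13)(-23) = -315
P→Q: (-13)(-15) − (-13.5)(-16) = -21
Q→J: (-13.5)(-10) − (-9)(-15) = 0
Σ = -1032.75
Signed area = Σ/2 = -516.375 (negative ⇒ clockwise traversal).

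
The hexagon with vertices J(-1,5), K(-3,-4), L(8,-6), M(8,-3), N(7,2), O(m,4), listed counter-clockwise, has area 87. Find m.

4

The doubled signed area Σ (x_i y_{i+1} − x_{i+1} y_i) is linear in m.
With m=0 it equals 162; the coefficient of m is 3 (from the two edges through O).
So 3·m + 162 = 2·87 = 174 ⇒ m = 4.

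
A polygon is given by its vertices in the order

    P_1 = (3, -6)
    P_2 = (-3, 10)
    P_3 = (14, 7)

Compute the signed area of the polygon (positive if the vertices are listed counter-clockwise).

Σ = (12) + (-161) + (-105) = -254
Signed area = Σ/2 = -127 (negative ⇒ clockwise traversal).

-127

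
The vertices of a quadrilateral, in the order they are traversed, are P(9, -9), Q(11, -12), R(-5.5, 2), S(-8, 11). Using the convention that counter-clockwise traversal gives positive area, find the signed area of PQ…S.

-62.25

Cross-terms: -9, -44, -44.5, -27  ⇒  Σ = -124.5
Signed area = Σ/2 = -62.25 (negative ⇒ clockwise traversal).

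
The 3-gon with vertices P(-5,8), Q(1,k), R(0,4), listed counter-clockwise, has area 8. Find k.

0

Write out the shoelace sum; only the two edges meeting at Q involve k:
2·Area = [((-5)·k − 1·8) + (1·4 − 0·k)] + 20
       = -5·k + 16 = 16
⇒ k = 0.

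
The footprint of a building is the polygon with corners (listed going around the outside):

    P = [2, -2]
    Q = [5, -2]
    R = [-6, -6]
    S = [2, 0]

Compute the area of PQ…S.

14

Cross-terms: 6, -42, 12, -4  ⇒  Σ = -28
Area = |Σ|/2 = 14.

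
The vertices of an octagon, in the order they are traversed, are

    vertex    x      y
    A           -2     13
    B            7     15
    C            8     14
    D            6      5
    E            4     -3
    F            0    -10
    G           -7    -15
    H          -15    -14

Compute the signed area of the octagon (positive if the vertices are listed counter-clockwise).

Apply the shoelace (surveyor's) formula: 2A = Σ (x_i·y_{i+1} − x_{i+1}·y_i), indices taken mod 8.
Σ = (-121) + (-22) + (-44) + (-38) + (-40) + (-70) + (-127) + (-223) = -685
Signed area = Σ/2 = -342.5 (negative ⇒ clockwise traversal).

-342.5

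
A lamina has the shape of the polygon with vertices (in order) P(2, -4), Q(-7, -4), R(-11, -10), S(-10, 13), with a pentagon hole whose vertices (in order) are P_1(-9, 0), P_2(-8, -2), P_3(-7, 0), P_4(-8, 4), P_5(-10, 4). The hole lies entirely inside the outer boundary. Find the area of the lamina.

109.5

Outer boundary:
Apply the surveyor's formula: 2A = Σ (x_i·y_{i+1} − x_{i+1}·y_i), indices taken mod 4.
Σ = (-36) + (26) + (-243) + (14) = -239
Area = |Σ|/2 = 119.5.
Hole:
Apply the shoelace (surveyor's) formula: 2A = Σ (x_i·y_{i+1} − x_{i+1}·y_i), indices taken mod 5.
Σ = (18) + (-14) + (-28) + (8) + (36) = 20
Area = |Σ|/2 = 10.
Net area = 119.5 − 10 = 109.5.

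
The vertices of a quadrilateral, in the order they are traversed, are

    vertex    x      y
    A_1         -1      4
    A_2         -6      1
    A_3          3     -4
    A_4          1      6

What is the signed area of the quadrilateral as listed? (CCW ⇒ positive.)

Σ = (23) + (21) + (22) + (10) = 76
Signed area = Σ/2 = 38 (positive ⇒ counter-clockwise traversal).

38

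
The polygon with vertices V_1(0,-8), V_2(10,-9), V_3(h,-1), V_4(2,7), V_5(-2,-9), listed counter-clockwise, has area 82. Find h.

5

Write out the shoelace sum; only the two edges meeting at V_3 involve h:
2·Area = [(10·(-1) − h·(-9)) + (h·7 − 2·(-1))] + 92
       = 16·h + 84 = 164
⇒ h = 5.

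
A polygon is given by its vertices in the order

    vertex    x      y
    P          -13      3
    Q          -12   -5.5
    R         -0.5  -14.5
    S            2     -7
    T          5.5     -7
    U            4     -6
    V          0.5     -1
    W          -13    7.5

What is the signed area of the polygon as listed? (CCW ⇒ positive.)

189.5

Apply the shoelace formula: 2A = Σ (x_i·y_{i+1} − x_{i+1}·y_i), indices taken mod 8.
Σ = (107.5) + (171.25) + (32.5) + (24.5) + (-5) + (-1) + (-9.25) + (58.5) = 379
Signed area = Σ/2 = 189.5 (positive ⇒ counter-clockwise traversal).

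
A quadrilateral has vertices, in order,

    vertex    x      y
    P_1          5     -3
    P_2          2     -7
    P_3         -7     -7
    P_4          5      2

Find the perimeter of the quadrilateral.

34

|P_1P_2| = √((-3)² + (-4)²) = √25 = 5
|P_2P_3| = √((-9)² + (0)²) = √81 = 9
|P_3P_4| = √((12)² + (9)²) = √225 = 15
|P_4P_1| = √((0)² + (-5)²) = √25 = 5
Perimeter = 5 + 9 + 15 + 5 = 34.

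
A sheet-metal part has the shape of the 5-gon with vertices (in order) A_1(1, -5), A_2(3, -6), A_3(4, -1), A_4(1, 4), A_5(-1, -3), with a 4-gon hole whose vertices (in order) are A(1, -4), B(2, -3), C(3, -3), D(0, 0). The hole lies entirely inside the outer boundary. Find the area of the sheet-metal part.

Outer boundary:
Apply the surveyor's formula: 2A = Σ (x_i·y_{i+1} − x_{i+1}·y_i), indices taken mod 5.
Σ = (9) + (21) + (17) + (1) + (8) = 56
Area = |Σ|/2 = 28.
Hole:
Apply the surveyor's formula: 2A = Σ (x_i·y_{i+1} − x_{i+1}·y_i), indices taken mod 4.
A→B: (1)(-3) − (2)(-4) = 5
B→C: (2)(-3) − (3)(-3) = 3
C→D: (3)(0) − (0)(-3) = 0
D→A: (0)(-4) − (1)(0) = 0
Σ = 8
Area = |Σ|/2 = 4.
Net area = 28 − 4 = 24.

24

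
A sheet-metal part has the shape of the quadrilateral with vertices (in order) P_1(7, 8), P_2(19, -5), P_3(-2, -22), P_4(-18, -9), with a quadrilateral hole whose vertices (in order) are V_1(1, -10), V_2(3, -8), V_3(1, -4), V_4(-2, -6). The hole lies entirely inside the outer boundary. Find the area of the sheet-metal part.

Outer boundary:
Σ = (-187) + (-428) + (-378) + (-81) = -1074
Area = |Σ|/2 = 537.
Hole:
Apply the surveyor's formula: 2A = Σ (x_i·y_{i+1} − x_{i+1}·y_i), indices taken mod 4.
Σ = (22) + (-4) + (-14) + (26) = 30
Area = |Σ|/2 = 15.
Net area = 537 − 15 = 522.

522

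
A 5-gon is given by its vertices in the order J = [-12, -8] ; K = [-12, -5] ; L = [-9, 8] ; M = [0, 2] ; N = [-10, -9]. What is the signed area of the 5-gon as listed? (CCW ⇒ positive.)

Apply the surveyor's formula: 2A = Σ (x_i·y_{i+1} − x_{i+1}·y_i), indices taken mod 5.
Σ = (-36) + (-141) + (-18) + (20) + (-28) = -203
Signed area = Σ/2 = -101.5 (negative ⇒ clockwise traversal).

-101.5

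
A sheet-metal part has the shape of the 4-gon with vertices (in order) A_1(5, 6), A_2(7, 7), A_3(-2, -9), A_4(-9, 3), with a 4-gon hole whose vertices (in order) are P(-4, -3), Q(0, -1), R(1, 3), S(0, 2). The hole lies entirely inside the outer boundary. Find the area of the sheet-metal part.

98.5

Outer boundary:
Σ = (-7) + (-49) + (-87) + (-69) = -212
Area = |Σ|/2 = 106.
Hole:
Cross-terms: 4, 1, 2, 8  ⇒  Σ = 15
Area = |Σ|/2 = 7.5.
Net area = 106 − 7.5 = 98.5.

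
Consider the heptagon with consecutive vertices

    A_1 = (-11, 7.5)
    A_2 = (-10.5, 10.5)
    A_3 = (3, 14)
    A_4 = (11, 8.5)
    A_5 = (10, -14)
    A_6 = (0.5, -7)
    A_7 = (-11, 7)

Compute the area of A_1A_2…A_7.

362.375

Apply the shoelace (surveyor's) formula: 2A = Σ (x_i·y_{i+1} − x_{i+1}·y_i), indices taken mod 7.
A_1→A_2: (-11)(10.5) − (-10.5)(7.5) = -36.75
A_2→A_3: (-10.5)(14) − (3)(10.5) = -178.5
A_3→A_4: (3)(8.5) − (11)(14) = -128.5
A_4→A_5: (11)(-14) − (10)(8.5) = -239
A_5→A_6: (10)(-7) − (0.5)(-14) = -63
A_6→A_7: (0.5)(7) − (-11)(-7) = -73.5
A_7→A_1: (-11)(7.5) − (-11)(7) = -5.5
Σ = -724.75
Area = |Σ|/2 = 362.375.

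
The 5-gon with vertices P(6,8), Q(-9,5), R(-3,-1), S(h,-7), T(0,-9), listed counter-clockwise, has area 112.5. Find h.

-3

The doubled signed area Σ (x_i y_{i+1} − x_{i+1} y_i) is linear in h.
With h=0 it equals 201; the coefficient of h is -8 (from the two edges through S).
So -8·h + 201 = 2·112.5 = 225 ⇒ h = -3.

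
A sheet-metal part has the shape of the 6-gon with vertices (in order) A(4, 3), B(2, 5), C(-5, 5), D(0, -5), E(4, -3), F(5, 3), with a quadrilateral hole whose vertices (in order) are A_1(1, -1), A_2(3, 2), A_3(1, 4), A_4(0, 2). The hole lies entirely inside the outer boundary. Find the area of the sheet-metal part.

54.5

Outer boundary:
Apply the surveyor's formula: 2A = Σ (x_i·y_{i+1} − x_{i+1}·y_i), indices taken mod 6.
Cross-terms: 14, 35, 25, 20, 27, 3  ⇒  Σ = 124
Area = |Σ|/2 = 62.
Hole:
Apply Gauss's area formula: 2A = Σ (x_i·y_{i+1} − x_{i+1}·y_i), indices taken mod 4.
Σ = (5) + (10) + (2) + (-2) = 15
Area = |Σ|/2 = 7.5.
Net area = 62 − 7.5 = 54.5.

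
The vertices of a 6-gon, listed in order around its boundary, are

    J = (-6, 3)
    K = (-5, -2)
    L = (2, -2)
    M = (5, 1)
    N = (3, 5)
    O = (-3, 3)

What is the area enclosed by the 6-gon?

54

Apply Gauss's area formula: 2A = Σ (x_i·y_{i+1} − x_{i+1}·y_i), indices taken mod 6.
Cross-terms: 27, 14, 12, 22, 24, 9  ⇒  Σ = 108
Area = |Σ|/2 = 54.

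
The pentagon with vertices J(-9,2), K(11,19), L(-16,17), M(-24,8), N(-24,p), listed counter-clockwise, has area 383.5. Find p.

The doubled signed area Σ (x_i y_{i+1} − x_{i+1} y_i) is linear in p.
With p=0 it equals 722; the coefficient of p is -15 (from the two edges through N).
So -15·p + 722 = 2·383.5 = 767 ⇒ p = -3.

-3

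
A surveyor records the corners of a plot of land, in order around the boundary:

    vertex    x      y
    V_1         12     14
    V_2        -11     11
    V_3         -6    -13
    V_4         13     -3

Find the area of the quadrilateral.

450

Apply Gauss's area formula: 2A = Σ (x_i·y_{i+1} − x_{i+1}·y_i), indices taken mod 4.
Σ = (286) + (209) + (187) + (218) = 900
Area = |Σ|/2 = 450.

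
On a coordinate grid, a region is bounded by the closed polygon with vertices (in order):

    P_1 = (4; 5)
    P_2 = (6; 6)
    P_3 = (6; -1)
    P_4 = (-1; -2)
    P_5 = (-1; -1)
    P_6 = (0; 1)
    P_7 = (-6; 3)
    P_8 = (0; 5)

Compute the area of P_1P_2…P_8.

53.5

Apply the surveyor's formula: 2A = Σ (x_i·y_{i+1} − x_{i+1}·y_i), indices taken mod 8.
P_1→P_2: (4)(6) − (6)(5) = -6
P_2→P_3: (6)(-1) − (6)(6) = -42
P_3→P_4: (6)(-2) − (-1)(-1) = -13
P_4→P_5: (-1)(-1) − (-1)(-2) = -1
P_5→P_6: (-1)(1) − (0)(-1) = -1
P_6→P_7: (0)(3) − (-6)(1) = 6
P_7→P_8: (-6)(5) − (0)(3) = -30
P_8→P_1: (0)(5) − (4)(5) = -20
Σ = -107
Area = |Σ|/2 = 53.5.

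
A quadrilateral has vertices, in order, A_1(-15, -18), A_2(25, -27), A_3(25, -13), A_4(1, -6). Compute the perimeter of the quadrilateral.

|A_1A_2| = √((40)² + (-9)²) = √1681 = 41
|A_2A_3| = √((0)² + (14)²) = √196 = 14
|A_3A_4| = √((-24)² + (7)²) = √625 = 25
|A_4A_1| = √((-16)² + (-12)²) = √400 = 20
Perimeter = 41 + 14 + 25 + 20 = 100.

100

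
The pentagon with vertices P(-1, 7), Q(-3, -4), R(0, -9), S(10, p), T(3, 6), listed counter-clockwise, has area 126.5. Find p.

The doubled signed area Σ (x_i y_{i+1} − x_{i+1} y_i) is linear in p.
With p=0 it equals 229; the coefficient of p is -3 (from the two edges through S).
So -3·p + 229 = 2·126.5 = 253 ⇒ p = -8.

-8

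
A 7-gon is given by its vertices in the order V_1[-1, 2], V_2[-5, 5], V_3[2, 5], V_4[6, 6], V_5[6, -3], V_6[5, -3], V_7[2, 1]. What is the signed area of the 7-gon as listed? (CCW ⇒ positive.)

Cross-terms: 5, -35, -18, -54, -3, 11, 5  ⇒  Σ = -89
Signed area = Σ/2 = -44.5 (negative ⇒ clockwise traversal).

-44.5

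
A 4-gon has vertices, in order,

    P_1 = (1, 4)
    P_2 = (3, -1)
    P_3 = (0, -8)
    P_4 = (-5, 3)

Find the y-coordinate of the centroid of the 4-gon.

-0.72

Apply the shoelace (surveyor's) formula. First the cross-terms c_i = x_i·y_{i+1} − x_{i+1}·y_i:
  -13, -24, -40, -23  ⇒  2A = -100, A = -50.
Then Σ (y_i + y_{i+1})·c_i = 216, so ȳ = 216 / (6·(-50)) = -0.72.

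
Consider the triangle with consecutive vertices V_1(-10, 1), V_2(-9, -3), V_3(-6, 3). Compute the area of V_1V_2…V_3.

Apply the shoelace formula: 2A = Σ (x_i·y_{i+1} − x_{i+1}·y_i), indices taken mod 3.
Cross-terms: 39, -45, 24  ⇒  Σ = 18
Area = |Σ|/2 = 9.

9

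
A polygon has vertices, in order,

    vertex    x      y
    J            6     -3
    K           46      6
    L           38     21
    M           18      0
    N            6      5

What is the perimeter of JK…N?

|JK| = √((40)² + (9)²) = √1681 = 41
|KL| = √((-8)² + (15)²) = √289 = 17
|LM| = √((-20)² + (-21)²) = √841 = 29
|MN| = √((-12)² + (5)²) = √169 = 13
|NJ| = √((0)² + (-8)²) = √64 = 8
Perimeter = 41 + 17 + 29 + 13 + 8 = 108.

108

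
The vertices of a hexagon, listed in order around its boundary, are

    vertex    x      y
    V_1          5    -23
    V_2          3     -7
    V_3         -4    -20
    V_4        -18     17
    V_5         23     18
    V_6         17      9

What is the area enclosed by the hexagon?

866

Apply the shoelace formula: 2A = Σ (x_i·y_{i+1} − x_{i+1}·y_i), indices taken mod 6.
Cross-terms: 34, -88, -428, -715, -99, -436  ⇒  Σ = -1732
Area = |Σ|/2 = 866.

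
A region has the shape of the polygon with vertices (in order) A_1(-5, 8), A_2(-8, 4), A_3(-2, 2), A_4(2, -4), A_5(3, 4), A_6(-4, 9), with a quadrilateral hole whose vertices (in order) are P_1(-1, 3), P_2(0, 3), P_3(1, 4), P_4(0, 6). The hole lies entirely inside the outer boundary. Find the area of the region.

Outer boundary:
Apply the shoelace (surveyor's) formula: 2A = Σ (x_i·y_{i+1} − x_{i+1}·y_i), indices taken mod 6.
A_1→A_2: (-5)(4) − (-8)(8) = 44
A_2→A_3: (-8)(2) − (-2)(4) = -8
A_3→A_4: (-2)(-4) − (2)(2) = 4
A_4→A_5: (2)(4) − (3)(-4) = 20
A_5→A_6: (3)(9) − (-4)(4) = 43
A_6→A_1: (-4)(8) − (-5)(9) = 13
Σ = 116
Area = |Σ|/2 = 58.
Hole:
Apply Gauss's area formula: 2A = Σ (x_i·y_{i+1} − x_{i+1}·y_i), indices taken mod 4.
P_1→P_2: (-1)(3) − (0)(3) = -3
P_2→P_3: (0)(4) − (1)(3) = -3
P_3→P_4: (1)(6) − (0)(4) = 6
P_4→P_1: (0)(3) − (-1)(6) = 6
Σ = 6
Area = |Σ|/2 = 3.
Net area = 58 − 3 = 55.

55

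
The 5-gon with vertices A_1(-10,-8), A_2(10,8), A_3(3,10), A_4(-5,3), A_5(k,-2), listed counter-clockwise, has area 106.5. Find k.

The doubled signed area Σ (x_i y_{i+1} − x_{i+1} y_i) is linear in k.
With k=0 it equals 125; the coefficient of k is -11 (from the two edges through A_5).
So -11·k + 125 = 2·106.5 = 213 ⇒ k = -8.

-8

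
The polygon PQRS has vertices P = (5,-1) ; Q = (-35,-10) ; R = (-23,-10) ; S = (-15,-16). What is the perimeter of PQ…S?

|PQ| = √((-40)² + (-9)²) = √1681 = 41
|QR| = √((12)² + (0)²) = √144 = 12
|RS| = √((8)² + (-6)²) = √100 = 10
|SP| = √((20)² + (15)²) = √625 = 25
Perimeter = 41 + 12 + 10 + 25 = 88.

88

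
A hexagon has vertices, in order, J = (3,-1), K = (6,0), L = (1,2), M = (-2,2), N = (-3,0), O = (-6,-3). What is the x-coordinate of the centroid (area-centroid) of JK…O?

Apply the shoelace (surveyor's) formula. First the cross-terms c_i = x_i·y_{i+1} − x_{i+1}·y_i:
  6, 12, 6, 6, 9, 15  ⇒  2A = 54, A = 27.
Then Σ (x_i + x_{i+1})·c_i = -24, so x̄ = -24 / (6·27) = -4/27.

-4/27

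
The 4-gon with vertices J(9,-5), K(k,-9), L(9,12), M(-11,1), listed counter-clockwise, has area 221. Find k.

15

Write out the shoelace sum; only the two edges meeting at K involve k:
2·Area = [(9·(-9) − k·(-5)) + (k·12 − 9·(-9))] + 187
       = 17·k + 187 = 442
⇒ k = 15.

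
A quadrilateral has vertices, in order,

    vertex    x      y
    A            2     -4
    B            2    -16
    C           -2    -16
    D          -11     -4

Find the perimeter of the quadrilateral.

44

|AB| = √((0)² + (-12)²) = √144 = 12
|BC| = √((-4)² + (0)²) = √16 = 4
|CD| = √((-9)² + (12)²) = √225 = 15
|DA| = √((13)² + (0)²) = √169 = 13
Perimeter = 12 + 4 + 15 + 13 = 44.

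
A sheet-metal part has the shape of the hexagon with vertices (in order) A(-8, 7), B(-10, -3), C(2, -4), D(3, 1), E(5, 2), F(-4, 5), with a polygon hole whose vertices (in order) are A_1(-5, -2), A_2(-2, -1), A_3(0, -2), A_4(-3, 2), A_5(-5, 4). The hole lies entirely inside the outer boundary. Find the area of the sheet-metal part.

86.5

Outer boundary:
Σ = (94) + (46) + (14) + (1) + (33) + (12) = 200
Area = |Σ|/2 = 100.
Hole:
Apply Gauss's area formula: 2A = Σ (x_i·y_{i+1} − x_{i+1}·y_i), indices taken mod 5.
Σ = (1) + (4) + (-6) + (-2) + (30) = 27
Area = |Σ|/2 = 13.5.
Net area = 100 − 13.5 = 86.5.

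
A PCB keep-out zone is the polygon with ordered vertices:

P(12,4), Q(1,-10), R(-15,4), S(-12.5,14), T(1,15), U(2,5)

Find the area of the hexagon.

354.25

Σ = (-124) + (-146) + (-160) + (-201.5) + (-25) + (-52) = -708.5
Area = |Σ|/2 = 354.25.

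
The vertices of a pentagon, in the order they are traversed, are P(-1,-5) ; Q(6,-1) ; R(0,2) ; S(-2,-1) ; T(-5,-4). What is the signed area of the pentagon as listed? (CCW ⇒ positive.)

35.5

Apply the surveyor's formula: 2A = Σ (x_i·y_{i+1} − x_{i+1}·y_i), indices taken mod 5.
Cross-terms: 31, 12, 4, 3, 21  ⇒  Σ = 71
Signed area = Σ/2 = 35.5 (positive ⇒ counter-clockwise traversal).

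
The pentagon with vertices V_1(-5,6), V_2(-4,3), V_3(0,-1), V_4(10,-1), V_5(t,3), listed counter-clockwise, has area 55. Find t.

Write out the shoelace sum; only the two edges meeting at V_5 involve t:
2·Area = [(10·3 − t·(-1)) + (t·6 − (-5)·3)] + 23
       = 7·t + 68 = 110
⇒ t = 6.

6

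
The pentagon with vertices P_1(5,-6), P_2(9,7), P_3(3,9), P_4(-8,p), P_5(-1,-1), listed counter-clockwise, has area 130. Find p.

5

Write out the shoelace sum; only the two edges meeting at P_4 involve p:
2·Area = [(3·p − (-8)·9) + ((-8)·(-1) − (-1)·p)] + 160
       = 4·p + 240 = 260
⇒ p = 5.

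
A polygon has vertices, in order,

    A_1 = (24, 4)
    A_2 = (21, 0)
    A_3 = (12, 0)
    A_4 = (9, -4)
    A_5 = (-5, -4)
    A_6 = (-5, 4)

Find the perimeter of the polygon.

|A_1A_2| = √((-3)² + (-4)²) = √25 = 5
|A_2A_3| = √((-9)² + (0)²) = √81 = 9
|A_3A_4| = √((-3)² + (-4)²) = √25 = 5
|A_4A_5| = √((-14)² + (0)²) = √196 = 14
|A_5A_6| = √((0)² + (8)²) = √64 = 8
|A_6A_1| = √((29)² + (0)²) = √841 = 29
Perimeter = 5 + 9 + 5 + 14 + 8 + 29 = 70.

70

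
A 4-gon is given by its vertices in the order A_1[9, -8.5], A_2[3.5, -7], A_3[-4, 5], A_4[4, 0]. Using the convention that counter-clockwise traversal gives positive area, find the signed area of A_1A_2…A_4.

Σ = (-33.25) + (-10.5) + (-20) + (-34) = -97.75
Signed area = Σ/2 = -48.875 (negative ⇒ clockwise traversal).

-48.875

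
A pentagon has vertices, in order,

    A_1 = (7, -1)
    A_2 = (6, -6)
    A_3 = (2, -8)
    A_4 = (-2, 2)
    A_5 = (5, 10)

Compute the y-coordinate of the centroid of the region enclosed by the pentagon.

Apply the shoelace (surveyor's) formula. First the cross-terms c_i = x_i·y_{i+1} − x_{i+1}·y_i:
  -36, -36, -12, -30, -75  ⇒  2A = -189, A = -94.5.
Then Σ (y_i + y_{i+1})·c_i = -207, so ȳ = -207 / (6·(-94.5)) = 23/63.

23/63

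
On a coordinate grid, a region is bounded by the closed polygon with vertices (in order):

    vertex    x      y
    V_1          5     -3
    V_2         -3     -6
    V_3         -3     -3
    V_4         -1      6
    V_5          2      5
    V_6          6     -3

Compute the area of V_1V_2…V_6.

62.5

Apply the shoelace (surveyor's) formula: 2A = Σ (x_i·y_{i+1} − x_{i+1}·y_i), indices taken mod 6.
Cross-terms: -39, -9, -21, -17, -36, -3  ⇒  Σ = -125
Area = |Σ|/2 = 62.5.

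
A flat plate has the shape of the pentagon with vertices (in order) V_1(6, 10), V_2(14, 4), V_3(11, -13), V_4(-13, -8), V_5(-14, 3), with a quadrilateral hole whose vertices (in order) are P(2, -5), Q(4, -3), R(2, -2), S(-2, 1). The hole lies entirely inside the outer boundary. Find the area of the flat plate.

445

Outer boundary:
Apply the shoelace formula: 2A = Σ (x_i·y_{i+1} − x_{i+1}·y_i), indices taken mod 5.
V_1→V_2: (6)(4) − (14)(10) = -116
V_2→V_3: (14)(-13) − (11)(4) = -226
V_3→V_4: (11)(-8) − (-13)(-13) = -257
V_4→V_5: (-13)(3) − (-14)(-8) = -151
V_5→V_1: (-14)(10) − (6)(3) = -158
Σ = -908
Area = |Σ|/2 = 454.
Hole:
Apply Gauss's area formula: 2A = Σ (x_i·y_{i+1} − x_{i+1}·y_i), indices taken mod 4.
P→Q: (2)(-3) − (4)(-5) = 14
Q→R: (4)(-2) − (2)(-3) = -2
R→S: (2)(1) − (-2)(-2) = -2
S→P: (-2)(-5) − (2)(1) = 8
Σ = 18
Area = |Σ|/2 = 9.
Net area = 454 − 9 = 445.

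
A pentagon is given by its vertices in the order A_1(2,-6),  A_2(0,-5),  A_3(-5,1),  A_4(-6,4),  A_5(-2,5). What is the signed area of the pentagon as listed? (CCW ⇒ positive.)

-34.5

Cross-terms: -10, -25, -14, -22, 2  ⇒  Σ = -69
Signed area = Σ/2 = -34.5 (negative ⇒ clockwise traversal).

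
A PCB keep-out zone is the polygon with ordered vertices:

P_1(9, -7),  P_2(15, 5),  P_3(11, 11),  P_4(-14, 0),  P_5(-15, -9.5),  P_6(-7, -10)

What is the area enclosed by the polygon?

384.75

Apply the shoelace formula: 2A = Σ (x_i·y_{i+1} − x_{i+1}·y_i), indices taken mod 6.
Σ = (150) + (110) + (154) + (133) + (83.5) + (139) = 769.5
Area = |Σ|/2 = 384.75.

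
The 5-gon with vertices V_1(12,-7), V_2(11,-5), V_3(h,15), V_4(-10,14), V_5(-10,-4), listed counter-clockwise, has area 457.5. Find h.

Write out the shoelace sum; only the two edges meeting at V_3 involve h:
2·Area = [(11·15 − h·(-5)) + (h·14 − (-10)·15)] + 315
       = 19·h + 630 = 915
⇒ h = 15.

15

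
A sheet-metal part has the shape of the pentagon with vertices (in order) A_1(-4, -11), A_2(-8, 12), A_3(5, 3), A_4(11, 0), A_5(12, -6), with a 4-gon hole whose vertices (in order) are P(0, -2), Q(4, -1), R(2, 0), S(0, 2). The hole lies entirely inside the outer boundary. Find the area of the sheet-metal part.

Outer boundary:
Apply the shoelace formula: 2A = Σ (x_i·y_{i+1} − x_{i+1}·y_i), indices taken mod 5.
Σ = (-136) + (-84) + (-33) + (-66) + (-156) = -475
Area = |Σ|/2 = 237.5.
Hole:
Apply the surveyor's formula: 2A = Σ (x_i·y_{i+1} − x_{i+1}·y_i), indices taken mod 4.
Σ = (8) + (2) + (4) + (0) = 14
Area = |Σ|/2 = 7.
Net area = 237.5 − 7 = 230.5.

230.5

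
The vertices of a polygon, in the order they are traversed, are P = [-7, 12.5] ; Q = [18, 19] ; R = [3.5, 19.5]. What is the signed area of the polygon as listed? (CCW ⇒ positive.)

53.375

Cross-terms: -358, 284.5, 180.25  ⇒  Σ = 106.75
Signed area = Σ/2 = 53.375 (positive ⇒ counter-clockwise traversal).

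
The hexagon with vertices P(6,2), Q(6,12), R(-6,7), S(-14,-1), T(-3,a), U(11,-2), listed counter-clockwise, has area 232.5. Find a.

-6

The doubled signed area Σ (x_i y_{i+1} − x_{i+1} y_i) is linear in a.
With a=0 it equals 315; the coefficient of a is -25 (from the two edges through T).
So -25·a + 315 = 2·232.5 = 465 ⇒ a = -6.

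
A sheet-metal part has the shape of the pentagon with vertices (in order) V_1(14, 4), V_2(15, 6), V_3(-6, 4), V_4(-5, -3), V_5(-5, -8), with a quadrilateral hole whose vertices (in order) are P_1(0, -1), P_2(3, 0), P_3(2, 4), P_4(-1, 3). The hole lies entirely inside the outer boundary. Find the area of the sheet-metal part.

124.5

Outer boundary:
Apply the surveyor's formula: 2A = Σ (x_i·y_{i+1} − x_{i+1}·y_i), indices taken mod 5.
V_1→V_2: (14)(6) − (15)(4) = 24
V_2→V_3: (15)(4) − (-6)(6) = 96
V_3→V_4: (-6)(-3) − (-5)(4) = 38
V_4→V_5: (-5)(-8) − (-5)(-3) = 25
V_5→V_1: (-5)(4) − (14)(-8) = 92
Σ = 275
Area = |Σ|/2 = 137.5.
Hole:
Apply the surveyor's formula: 2A = Σ (x_i·y_{i+1} − x_{i+1}·y_i), indices taken mod 4.
Σ = (3) + (12) + (10) + (1) = 26
Area = |Σ|/2 = 13.
Net area = 137.5 − 13 = 124.5.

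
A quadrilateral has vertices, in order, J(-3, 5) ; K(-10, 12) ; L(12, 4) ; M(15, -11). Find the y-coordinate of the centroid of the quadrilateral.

Apply the shoelace (surveyor's) formula. First the cross-terms c_i = x_i·y_{i+1} − x_{i+1}·y_i:
  14, -184, -192, 42  ⇒  2A = -320, A = -160.
Then Σ (y_i + y_{i+1})·c_i = -1614, so ȳ = -1614 / (6·(-160)) = 1.68125.

1.68125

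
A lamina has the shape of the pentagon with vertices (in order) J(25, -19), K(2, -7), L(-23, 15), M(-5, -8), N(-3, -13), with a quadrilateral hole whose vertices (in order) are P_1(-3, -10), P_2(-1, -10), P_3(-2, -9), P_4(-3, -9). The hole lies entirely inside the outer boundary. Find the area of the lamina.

205.5

Outer boundary:
Apply the surveyor's formula: 2A = Σ (x_i·y_{i+1} − x_{i+1}·y_i), indices taken mod 5.
Cross-terms: -137, -131, 259, 41, 382  ⇒  Σ = 414
Area = |Σ|/2 = 207.
Hole:
Apply Gauss's area formula: 2A = Σ (x_i·y_{i+1} − x_{i+1}·y_i), indices taken mod 4.
Cross-terms: 20, -11, -9, 3  ⇒  Σ = 3
Area = |Σ|/2 = 1.5.
Net area = 207 − 1.5 = 205.5.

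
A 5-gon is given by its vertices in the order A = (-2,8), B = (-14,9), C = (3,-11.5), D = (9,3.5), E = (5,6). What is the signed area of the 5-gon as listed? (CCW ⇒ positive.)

215.25

Apply the shoelace (surveyor's) formula: 2A = Σ (x_i·y_{i+1} − x_{i+1}·y_i), indices taken mod 5.
Σ = (94) + (134) + (114) + (36.5) + (52) = 430.5
Signed area = Σ/2 = 215.25 (positive ⇒ counter-clockwise traversal).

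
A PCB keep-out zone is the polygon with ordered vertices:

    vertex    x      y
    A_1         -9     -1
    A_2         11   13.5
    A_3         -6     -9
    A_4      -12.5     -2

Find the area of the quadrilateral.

Cross-terms: -110.5, -18, -100.5, -5.5  ⇒  Σ = -234.5
Area = |Σ|/2 = 117.25.

117.25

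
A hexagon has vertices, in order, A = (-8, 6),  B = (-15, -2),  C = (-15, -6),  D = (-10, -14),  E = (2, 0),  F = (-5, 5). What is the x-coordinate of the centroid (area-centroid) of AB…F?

-23/3

Apply the shoelace (surveyor's) formula. First the cross-terms c_i = x_i·y_{i+1} − x_{i+1}·y_i:
  106, 60, 150, 28, 10, 10  ⇒  2A = 364, A = 182.
Then Σ (x_i + x_{i+1})·c_i = -8372, so x̄ = -8372 / (6·182) = -23/3.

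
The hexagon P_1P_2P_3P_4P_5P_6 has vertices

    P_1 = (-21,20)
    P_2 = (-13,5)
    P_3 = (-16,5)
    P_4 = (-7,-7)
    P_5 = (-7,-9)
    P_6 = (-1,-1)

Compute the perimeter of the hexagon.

76

|P_1P_2| = √((8)² + (-15)²) = √289 = 17
|P_2P_3| = √((-3)² + (0)²) = √9 = 3
|P_3P_4| = √((9)² + (-12)²) = √225 = 15
|P_4P_5| = √((0)² + (-2)²) = √4 = 2
|P_5P_6| = √((6)² + (8)²) = √100 = 10
|P_6P_1| = √((-20)² + (21)²) = √841 = 29
Perimeter = 17 + 3 + 15 + 2 + 10 + 29 = 76.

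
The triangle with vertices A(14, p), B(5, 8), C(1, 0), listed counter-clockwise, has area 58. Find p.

Write out the shoelace sum; only the two edges meeting at A involve p:
2·Area = [(1·p − 14·0) + (14·8 − 5·p)] + -8
       = -4·p + 104 = 116
⇒ p = -3.

-3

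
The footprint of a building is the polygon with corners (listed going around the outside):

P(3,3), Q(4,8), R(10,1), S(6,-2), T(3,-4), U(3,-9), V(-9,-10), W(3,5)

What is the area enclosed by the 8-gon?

Apply the shoelace (surveyor's) formula: 2A = Σ (x_i·y_{i+1} − x_{i+1}·y_i), indices taken mod 8.
Σ = (12) + (-76) + (-26) + (-18) + (-15) + (-111) + (-15) + (-6) = -255
Area = |Σ|/2 = 127.5.

127.5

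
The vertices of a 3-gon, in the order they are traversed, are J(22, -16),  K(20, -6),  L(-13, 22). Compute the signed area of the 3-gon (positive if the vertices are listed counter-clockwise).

Cross-terms: 188, 362, -276  ⇒  Σ = 274
Signed area = Σ/2 = 137 (positive ⇒ counter-clockwise traversal).

137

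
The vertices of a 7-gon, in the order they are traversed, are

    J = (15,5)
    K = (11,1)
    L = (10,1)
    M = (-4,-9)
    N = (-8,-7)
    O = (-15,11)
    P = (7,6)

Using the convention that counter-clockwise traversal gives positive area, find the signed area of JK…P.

-292

Apply the shoelace formula: 2A = Σ (x_i·y_{i+1} − x_{i+1}·y_i), indices taken mod 7.
Σ = (-40) + (1) + (-86) + (-44) + (-193) + (-167) + (-55) = -584
Signed area = Σ/2 = -292 (negative ⇒ clockwise traversal).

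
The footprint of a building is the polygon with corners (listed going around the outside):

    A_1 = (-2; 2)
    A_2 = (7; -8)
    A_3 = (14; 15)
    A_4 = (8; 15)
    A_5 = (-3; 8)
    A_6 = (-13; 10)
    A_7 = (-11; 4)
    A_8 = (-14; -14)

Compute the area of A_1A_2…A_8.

Apply the surveyor's formula: 2A = Σ (x_i·y_{i+1} − x_{i+1}·y_i), indices taken mod 8.
Σ = (2) + (217) + (90) + (109) + (74) + (58) + (210) + (-56) = 704
Area = |Σ|/2 = 352.

352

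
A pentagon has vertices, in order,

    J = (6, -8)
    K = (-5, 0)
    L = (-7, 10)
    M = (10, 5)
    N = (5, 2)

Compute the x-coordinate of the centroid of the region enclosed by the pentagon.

82/141

Apply the shoelace (surveyor's) formula. First the cross-terms c_i = x_i·y_{i+1} − x_{i+1}·y_i:
  -40, -50, -135, -5, -52  ⇒  2A = -282, A = -141.
Then Σ (x_i + x_{i+1})·c_i = -492, so x̄ = -492 / (6·(-141)) = 82/141.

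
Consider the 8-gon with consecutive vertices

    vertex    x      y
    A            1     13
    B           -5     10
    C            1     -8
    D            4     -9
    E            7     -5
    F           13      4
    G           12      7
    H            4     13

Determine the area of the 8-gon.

237

Apply Gauss's area formula: 2A = Σ (x_i·y_{i+1} − x_{i+1}·y_i), indices taken mod 8.
A→B: (1)(10) − (-5)(13) = 75
B→C: (-5)(-8) − (1)(10) = 30
C→D: (1)(-9) − (4)(-8) = 23
D→E: (4)(-5) − (7)(-9) = 43
E→F: (7)(4) − (13)(-5) = 93
F→G: (13)(7) − (12)(4) = 43
G→H: (12)(13) − (4)(7) = 128
H→A: (4)(13) − (1)(13) = 39
Σ = 474
Area = |Σ|/2 = 237.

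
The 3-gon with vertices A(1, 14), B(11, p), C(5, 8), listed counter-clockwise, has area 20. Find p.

The doubled signed area Σ (x_i y_{i+1} − x_{i+1} y_i) is linear in p.
With p=0 it equals -4; the coefficient of p is -4 (from the two edges through B).
So -4·p + -4 = 2·20 = 40 ⇒ p = -11.

-11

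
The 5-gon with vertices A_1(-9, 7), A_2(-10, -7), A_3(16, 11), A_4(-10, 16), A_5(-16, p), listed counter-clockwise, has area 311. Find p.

23

Write out the shoelace sum; only the two edges meeting at A_5 involve p:
2·Area = [((-10)·p − (-16)·16) + ((-16)·7 − (-9)·p)] + 501
       = -1·p + 645 = 622
⇒ p = 23.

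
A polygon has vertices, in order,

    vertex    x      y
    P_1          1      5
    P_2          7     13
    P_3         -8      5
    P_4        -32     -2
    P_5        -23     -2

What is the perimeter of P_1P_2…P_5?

86

|P_1P_2| = √((6)² + (8)²) = √100 = 10
|P_2P_3| = √((-15)² + (-8)²) = √289 = 17
|P_3P_4| = √((-24)² + (-7)²) = √625 = 25
|P_4P_5| = √((9)² + (0)²) = √81 = 9
|P_5P_1| = √((24)² + (7)²) = √625 = 25
Perimeter = 10 + 17 + 25 + 9 + 25 = 86.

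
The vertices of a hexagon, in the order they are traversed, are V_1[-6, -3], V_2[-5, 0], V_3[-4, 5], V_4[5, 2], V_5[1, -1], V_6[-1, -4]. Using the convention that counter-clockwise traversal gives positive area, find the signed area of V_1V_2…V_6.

Σ = (-15) + (-25) + (-33) + (-7) + (-5) + (-21) = -106
Signed area = Σ/2 = -53 (negative ⇒ clockwise traversal).

-53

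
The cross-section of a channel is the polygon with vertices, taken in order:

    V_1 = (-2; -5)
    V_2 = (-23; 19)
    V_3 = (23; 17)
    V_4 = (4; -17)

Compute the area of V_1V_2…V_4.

747

Σ = (-153) + (-828) + (-459) + (-54) = -1494
Area = |Σ|/2 = 747.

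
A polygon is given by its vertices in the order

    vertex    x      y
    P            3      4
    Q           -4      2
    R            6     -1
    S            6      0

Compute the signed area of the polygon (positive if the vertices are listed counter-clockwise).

P→Q: (3)(2) − (-4)(4) = 22
Q→R: (-4)(-1) − (6)(2) = -8
R→S: (6)(0) − (6)(-1) = 6
S→P: (6)(4) − (3)(0) = 24
Σ = 44
Signed area = Σ/2 = 22 (positive ⇒ counter-clockwise traversal).

22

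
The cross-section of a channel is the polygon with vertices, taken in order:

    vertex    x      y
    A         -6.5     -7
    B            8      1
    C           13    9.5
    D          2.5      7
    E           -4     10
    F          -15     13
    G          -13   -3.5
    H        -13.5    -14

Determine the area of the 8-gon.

345.25

Apply the surveyor's formula: 2A = Σ (x_i·y_{i+1} − x_{i+1}·y_i), indices taken mod 8.
Σ = (49.5) + (63) + (67.25) + (53) + (98) + (221.5) + (134.75) + (3.5) = 690.5
Area = |Σ|/2 = 345.25.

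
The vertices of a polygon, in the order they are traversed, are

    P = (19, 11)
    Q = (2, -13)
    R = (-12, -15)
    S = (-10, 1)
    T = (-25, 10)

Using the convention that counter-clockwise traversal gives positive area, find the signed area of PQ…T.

-578.5

Σ = (-269) + (-186) + (-162) + (-75) + (-465) = -1157
Signed area = Σ/2 = -578.5 (negative ⇒ clockwise traversal).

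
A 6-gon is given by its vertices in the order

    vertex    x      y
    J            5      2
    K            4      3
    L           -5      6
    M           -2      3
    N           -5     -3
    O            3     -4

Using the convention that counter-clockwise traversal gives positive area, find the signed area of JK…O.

Σ = (7) + (39) + (-3) + (21) + (29) + (26) = 119
Signed area = Σ/2 = 59.5 (positive ⇒ counter-clockwise traversal).

59.5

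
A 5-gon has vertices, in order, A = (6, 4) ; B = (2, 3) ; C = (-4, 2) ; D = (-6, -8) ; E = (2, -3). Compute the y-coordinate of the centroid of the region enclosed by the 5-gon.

Apply the shoelace (surveyor's) formula. First the cross-terms c_i = x_i·y_{i+1} − x_{i+1}·y_i:
  10, 16, 44, 34, 26  ⇒  2A = 130, A = 65.
Then Σ (y_i + y_{i+1})·c_i = -462, so ȳ = -462 / (6·65) = -77/65.

-77/65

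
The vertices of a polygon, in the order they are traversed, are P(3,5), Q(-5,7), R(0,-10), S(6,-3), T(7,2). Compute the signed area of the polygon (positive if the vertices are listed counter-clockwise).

P→Q: (3)(7) − (-5)(5) = 46
Q→R: (-5)(-10) − (0)(7) = 50
R→S: (0)(-3) − (6)(-10) = 60
S→T: (6)(2) − (7)(-3) = 33
T→P: (7)(5) − (3)(2) = 29
Σ = 218
Signed area = Σ/2 = 109 (positive ⇒ counter-clockwise traversal).

109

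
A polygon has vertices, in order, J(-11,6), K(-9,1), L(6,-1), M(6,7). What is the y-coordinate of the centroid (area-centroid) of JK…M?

Apply the shoelace (surveyor's) formula. First the cross-terms c_i = x_i·y_{i+1} − x_{i+1}·y_i:
  43, 3, 48, 113  ⇒  2A = 207, A = 103.5.
Then Σ (y_i + y_{i+1})·c_i = 2058, so ȳ = 2058 / (6·103.5) = 686/207.

686/207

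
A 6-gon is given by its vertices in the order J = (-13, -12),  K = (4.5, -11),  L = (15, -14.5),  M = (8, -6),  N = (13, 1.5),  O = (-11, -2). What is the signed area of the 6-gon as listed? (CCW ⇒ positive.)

Σ = (197) + (99.75) + (26) + (90) + (-9.5) + (106) = 509.25
Signed area = Σ/2 = 254.625 (positive ⇒ counter-clockwise traversal).

254.625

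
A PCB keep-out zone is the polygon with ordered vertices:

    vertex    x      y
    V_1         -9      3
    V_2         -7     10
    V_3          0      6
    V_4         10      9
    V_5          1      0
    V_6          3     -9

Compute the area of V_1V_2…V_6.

Apply the surveyor's formula: 2A = Σ (x_i·y_{i+1} − x_{i+1}·y_i), indices taken mod 6.
V_1→V_2: (-9)(10) − (-7)(3) = -69
V_2→V_3: (-7)(6) − (0)(10) = -42
V_3→V_4: (0)(9) − (10)(6) = -60
V_4→V_5: (10)(0) − (1)(9) = -9
V_5→V_6: (1)(-9) − (3)(0) = -9
V_6→V_1: (3)(3) − (-9)(-9) = -72
Σ = -261
Area = |Σ|/2 = 130.5.

130.5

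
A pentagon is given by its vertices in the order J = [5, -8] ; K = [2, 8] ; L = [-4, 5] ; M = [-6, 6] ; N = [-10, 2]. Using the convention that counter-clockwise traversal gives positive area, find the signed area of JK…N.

111

Σ = (56) + (42) + (6) + (48) + (70) = 222
Signed area = Σ/2 = 111 (positive ⇒ counter-clockwise traversal).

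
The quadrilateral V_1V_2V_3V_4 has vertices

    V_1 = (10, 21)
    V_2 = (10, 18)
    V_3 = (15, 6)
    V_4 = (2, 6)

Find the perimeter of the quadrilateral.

46

|V_1V_2| = √((0)² + (-3)²) = √9 = 3
|V_2V_3| = √((5)² + (-12)²) = √169 = 13
|V_3V_4| = √((-13)² + (0)²) = √169 = 13
|V_4V_1| = √((8)² + (15)²) = √289 = 17
Perimeter = 3 + 13 + 13 + 17 = 46.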